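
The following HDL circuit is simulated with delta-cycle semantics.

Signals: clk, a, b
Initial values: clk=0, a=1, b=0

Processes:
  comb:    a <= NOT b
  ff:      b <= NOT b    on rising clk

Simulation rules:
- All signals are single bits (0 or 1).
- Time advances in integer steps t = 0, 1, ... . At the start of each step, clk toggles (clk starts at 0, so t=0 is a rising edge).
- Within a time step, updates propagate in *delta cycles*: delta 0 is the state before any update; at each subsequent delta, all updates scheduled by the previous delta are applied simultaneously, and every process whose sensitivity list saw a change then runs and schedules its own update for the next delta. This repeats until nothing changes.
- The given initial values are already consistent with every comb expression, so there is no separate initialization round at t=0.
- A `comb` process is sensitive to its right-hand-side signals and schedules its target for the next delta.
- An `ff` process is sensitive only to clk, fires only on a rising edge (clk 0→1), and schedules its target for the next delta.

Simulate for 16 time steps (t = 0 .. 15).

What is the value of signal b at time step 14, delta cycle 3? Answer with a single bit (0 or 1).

t=0 Δ0: clk=0 a=1 b=0
  Δ1: clk:0→1
  Δ2: b:0→1
  Δ3: a:1→0
  (3Δ to stable)
t=1 Δ0: clk=1 a=0 b=1
  Δ1: clk:1→0
  (1Δ to stable)
t=2 Δ0: clk=0 a=0 b=1
  Δ1: clk:0→1
  Δ2: b:1→0
  Δ3: a:0→1
  (3Δ to stable)
t=3 Δ0: clk=1 a=1 b=0
  Δ1: clk:1→0
  (1Δ to stable)
t=4 Δ0: clk=0 a=1 b=0
  Δ1: clk:0→1
  Δ2: b:0→1
  Δ3: a:1→0
  (3Δ to stable)
t=5 Δ0: clk=1 a=0 b=1
  Δ1: clk:1→0
  (1Δ to stable)
t=6 Δ0: clk=0 a=0 b=1
  Δ1: clk:0→1
  Δ2: b:1→0
  Δ3: a:0→1
  (3Δ to stable)
t=7 Δ0: clk=1 a=1 b=0
  Δ1: clk:1→0
  (1Δ to stable)
t=8 Δ0: clk=0 a=1 b=0
  Δ1: clk:0→1
  Δ2: b:0→1
  Δ3: a:1→0
  (3Δ to stable)
t=9 Δ0: clk=1 a=0 b=1
  Δ1: clk:1→0
  (1Δ to stable)
t=10 Δ0: clk=0 a=0 b=1
  Δ1: clk:0→1
  Δ2: b:1→0
  Δ3: a:0→1
  (3Δ to stable)
t=11 Δ0: clk=1 a=1 b=0
  Δ1: clk:1→0
  (1Δ to stable)
t=12 Δ0: clk=0 a=1 b=0
  Δ1: clk:0→1
  Δ2: b:0→1
  Δ3: a:1→0
  (3Δ to stable)
t=13 Δ0: clk=1 a=0 b=1
  Δ1: clk:1→0
  (1Δ to stable)
t=14 Δ0: clk=0 a=0 b=1
  Δ1: clk:0→1
  Δ2: b:1→0
  Δ3: a:0→1
  (3Δ to stable)
t=15 Δ0: clk=1 a=1 b=0
  Δ1: clk:1→0
  (1Δ to stable)

0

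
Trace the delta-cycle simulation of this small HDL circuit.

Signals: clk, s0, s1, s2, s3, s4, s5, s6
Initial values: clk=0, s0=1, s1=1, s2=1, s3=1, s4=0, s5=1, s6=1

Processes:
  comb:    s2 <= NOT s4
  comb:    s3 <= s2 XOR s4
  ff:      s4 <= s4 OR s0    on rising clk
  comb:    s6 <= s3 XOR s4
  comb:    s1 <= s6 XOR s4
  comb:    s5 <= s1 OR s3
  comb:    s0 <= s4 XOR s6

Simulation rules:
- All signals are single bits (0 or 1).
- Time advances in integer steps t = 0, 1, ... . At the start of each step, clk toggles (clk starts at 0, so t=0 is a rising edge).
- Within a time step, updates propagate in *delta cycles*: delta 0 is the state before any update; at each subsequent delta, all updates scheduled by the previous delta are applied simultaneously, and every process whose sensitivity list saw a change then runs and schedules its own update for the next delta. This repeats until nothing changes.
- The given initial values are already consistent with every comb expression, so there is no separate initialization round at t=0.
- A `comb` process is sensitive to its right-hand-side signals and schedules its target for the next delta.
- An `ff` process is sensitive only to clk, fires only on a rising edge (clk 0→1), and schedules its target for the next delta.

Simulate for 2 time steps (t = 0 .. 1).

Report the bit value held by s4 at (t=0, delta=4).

t0.Δ0 s3=1 s5=1 s6=1 s4=0 s2=1 clk=0 s0=1 s1=1
t0.Δ1 s3=1 s5=1 s6=1 s4=0 s2=1 clk=1 s0=1 s1=1
t0.Δ2 s3=1 s5=1 s6=1 s4=1 s2=1 clk=1 s0=1 s1=1
t0.Δ3 s3=0 s5=1 s6=0 s4=1 s2=0 clk=1 s0=0 s1=0
t0.Δ4 s3=1 s5=0 s6=1 s4=1 s2=0 clk=1 s0=1 s1=1
t0.Δ5 s3=1 s5=1 s6=0 s4=1 s2=0 clk=1 s0=0 s1=0
t0.Δ6 s3=1 s5=1 s6=0 s4=1 s2=0 clk=1 s0=1 s1=1
t1.Δ0 s3=1 s5=1 s6=0 s4=1 s2=0 clk=1 s0=1 s1=1
t1.Δ1 s3=1 s5=1 s6=0 s4=1 s2=0 clk=0 s0=1 s1=1

1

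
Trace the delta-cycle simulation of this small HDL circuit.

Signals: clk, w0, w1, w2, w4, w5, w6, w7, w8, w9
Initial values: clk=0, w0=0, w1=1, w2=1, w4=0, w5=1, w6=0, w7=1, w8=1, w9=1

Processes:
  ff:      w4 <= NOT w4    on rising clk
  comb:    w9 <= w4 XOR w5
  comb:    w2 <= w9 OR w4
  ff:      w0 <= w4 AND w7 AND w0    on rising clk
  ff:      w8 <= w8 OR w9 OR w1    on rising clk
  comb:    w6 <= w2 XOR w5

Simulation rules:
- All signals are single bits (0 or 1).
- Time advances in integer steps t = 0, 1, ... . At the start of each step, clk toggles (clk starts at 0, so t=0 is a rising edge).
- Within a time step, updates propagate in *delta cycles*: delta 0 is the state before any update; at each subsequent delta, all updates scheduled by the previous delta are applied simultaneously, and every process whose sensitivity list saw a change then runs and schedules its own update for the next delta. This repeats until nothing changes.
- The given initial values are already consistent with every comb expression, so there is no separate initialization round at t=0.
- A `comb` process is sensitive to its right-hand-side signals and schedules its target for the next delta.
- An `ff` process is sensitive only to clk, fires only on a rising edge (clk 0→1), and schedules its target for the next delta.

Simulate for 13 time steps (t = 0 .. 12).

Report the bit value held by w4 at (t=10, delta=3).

t0.Δ0 w7=1 w1=1 w6=0 w9=1 w2=1 clk=0 w0=0 w4=0 w5=1 w8=1
t0.Δ1 w7=1 w1=1 w6=0 w9=1 w2=1 clk=1 w0=0 w4=0 w5=1 w8=1
t0.Δ2 w7=1 w1=1 w6=0 w9=1 w2=1 clk=1 w0=0 w4=1 w5=1 w8=1
t0.Δ3 w7=1 w1=1 w6=0 w9=0 w2=1 clk=1 w0=0 w4=1 w5=1 w8=1
t1.Δ0 w7=1 w1=1 w6=0 w9=0 w2=1 clk=1 w0=0 w4=1 w5=1 w8=1
t1.Δ1 w7=1 w1=1 w6=0 w9=0 w2=1 clk=0 w0=0 w4=1 w5=1 w8=1
t2.Δ0 w7=1 w1=1 w6=0 w9=0 w2=1 clk=0 w0=0 w4=1 w5=1 w8=1
t2.Δ1 w7=1 w1=1 w6=0 w9=0 w2=1 clk=1 w0=0 w4=1 w5=1 w8=1
t2.Δ2 w7=1 w1=1 w6=0 w9=0 w2=1 clk=1 w0=0 w4=0 w5=1 w8=1
t2.Δ3 w7=1 w1=1 w6=0 w9=1 w2=0 clk=1 w0=0 w4=0 w5=1 w8=1
t2.Δ4 w7=1 w1=1 w6=1 w9=1 w2=1 clk=1 w0=0 w4=0 w5=1 w8=1
t2.Δ5 w7=1 w1=1 w6=0 w9=1 w2=1 clk=1 w0=0 w4=0 w5=1 w8=1
t3.Δ0 w7=1 w1=1 w6=0 w9=1 w2=1 clk=1 w0=0 w4=0 w5=1 w8=1
t3.Δ1 w7=1 w1=1 w6=0 w9=1 w2=1 clk=0 w0=0 w4=0 w5=1 w8=1
t4.Δ0 w7=1 w1=1 w6=0 w9=1 w2=1 clk=0 w0=0 w4=0 w5=1 w8=1
t4.Δ1 w7=1 w1=1 w6=0 w9=1 w2=1 clk=1 w0=0 w4=0 w5=1 w8=1
t4.Δ2 w7=1 w1=1 w6=0 w9=1 w2=1 clk=1 w0=0 w4=1 w5=1 w8=1
t4.Δ3 w7=1 w1=1 w6=0 w9=0 w2=1 clk=1 w0=0 w4=1 w5=1 w8=1
t5.Δ0 w7=1 w1=1 w6=0 w9=0 w2=1 clk=1 w0=0 w4=1 w5=1 w8=1
t5.Δ1 w7=1 w1=1 w6=0 w9=0 w2=1 clk=0 w0=0 w4=1 w5=1 w8=1
t6.Δ0 w7=1 w1=1 w6=0 w9=0 w2=1 clk=0 w0=0 w4=1 w5=1 w8=1
t6.Δ1 w7=1 w1=1 w6=0 w9=0 w2=1 clk=1 w0=0 w4=1 w5=1 w8=1
t6.Δ2 w7=1 w1=1 w6=0 w9=0 w2=1 clk=1 w0=0 w4=0 w5=1 w8=1
t6.Δ3 w7=1 w1=1 w6=0 w9=1 w2=0 clk=1 w0=0 w4=0 w5=1 w8=1
t6.Δ4 w7=1 w1=1 w6=1 w9=1 w2=1 clk=1 w0=0 w4=0 w5=1 w8=1
t6.Δ5 w7=1 w1=1 w6=0 w9=1 w2=1 clk=1 w0=0 w4=0 w5=1 w8=1
t7.Δ0 w7=1 w1=1 w6=0 w9=1 w2=1 clk=1 w0=0 w4=0 w5=1 w8=1
t7.Δ1 w7=1 w1=1 w6=0 w9=1 w2=1 clk=0 w0=0 w4=0 w5=1 w8=1
t8.Δ0 w7=1 w1=1 w6=0 w9=1 w2=1 clk=0 w0=0 w4=0 w5=1 w8=1
t8.Δ1 w7=1 w1=1 w6=0 w9=1 w2=1 clk=1 w0=0 w4=0 w5=1 w8=1
t8.Δ2 w7=1 w1=1 w6=0 w9=1 w2=1 clk=1 w0=0 w4=1 w5=1 w8=1
t8.Δ3 w7=1 w1=1 w6=0 w9=0 w2=1 clk=1 w0=0 w4=1 w5=1 w8=1
t9.Δ0 w7=1 w1=1 w6=0 w9=0 w2=1 clk=1 w0=0 w4=1 w5=1 w8=1
t9.Δ1 w7=1 w1=1 w6=0 w9=0 w2=1 clk=0 w0=0 w4=1 w5=1 w8=1
t10.Δ0 w7=1 w1=1 w6=0 w9=0 w2=1 clk=0 w0=0 w4=1 w5=1 w8=1
t10.Δ1 w7=1 w1=1 w6=0 w9=0 w2=1 clk=1 w0=0 w4=1 w5=1 w8=1
t10.Δ2 w7=1 w1=1 w6=0 w9=0 w2=1 clk=1 w0=0 w4=0 w5=1 w8=1
t10.Δ3 w7=1 w1=1 w6=0 w9=1 w2=0 clk=1 w0=0 w4=0 w5=1 w8=1
t10.Δ4 w7=1 w1=1 w6=1 w9=1 w2=1 clk=1 w0=0 w4=0 w5=1 w8=1
t10.Δ5 w7=1 w1=1 w6=0 w9=1 w2=1 clk=1 w0=0 w4=0 w5=1 w8=1
t11.Δ0 w7=1 w1=1 w6=0 w9=1 w2=1 clk=1 w0=0 w4=0 w5=1 w8=1
t11.Δ1 w7=1 w1=1 w6=0 w9=1 w2=1 clk=0 w0=0 w4=0 w5=1 w8=1
t12.Δ0 w7=1 w1=1 w6=0 w9=1 w2=1 clk=0 w0=0 w4=0 w5=1 w8=1
t12.Δ1 w7=1 w1=1 w6=0 w9=1 w2=1 clk=1 w0=0 w4=0 w5=1 w8=1
t12.Δ2 w7=1 w1=1 w6=0 w9=1 w2=1 clk=1 w0=0 w4=1 w5=1 w8=1
t12.Δ3 w7=1 w1=1 w6=0 w9=0 w2=1 clk=1 w0=0 w4=1 w5=1 w8=1

0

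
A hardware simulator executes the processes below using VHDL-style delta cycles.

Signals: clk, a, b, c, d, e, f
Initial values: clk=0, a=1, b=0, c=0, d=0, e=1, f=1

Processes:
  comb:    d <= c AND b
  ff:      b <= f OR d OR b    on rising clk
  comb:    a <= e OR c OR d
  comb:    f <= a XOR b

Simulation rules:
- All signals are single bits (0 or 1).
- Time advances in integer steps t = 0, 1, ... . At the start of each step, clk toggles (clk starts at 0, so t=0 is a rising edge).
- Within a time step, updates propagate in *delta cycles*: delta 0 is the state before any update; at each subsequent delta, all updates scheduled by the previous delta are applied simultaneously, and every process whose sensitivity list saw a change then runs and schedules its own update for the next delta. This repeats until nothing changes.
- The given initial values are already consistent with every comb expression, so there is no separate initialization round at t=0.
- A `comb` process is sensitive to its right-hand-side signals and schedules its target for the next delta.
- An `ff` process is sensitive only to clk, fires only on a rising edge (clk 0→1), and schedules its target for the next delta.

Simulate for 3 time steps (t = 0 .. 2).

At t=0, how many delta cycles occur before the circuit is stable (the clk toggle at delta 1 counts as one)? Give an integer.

3

t0.Δ0 clk=0 b=0 d=0 a=1 c=0 e=1 f=1
t0.Δ1 clk=1 b=0 d=0 a=1 c=0 e=1 f=1
t0.Δ2 clk=1 b=1 d=0 a=1 c=0 e=1 f=1
t0.Δ3 clk=1 b=1 d=0 a=1 c=0 e=1 f=0
t1.Δ0 clk=1 b=1 d=0 a=1 c=0 e=1 f=0
t1.Δ1 clk=0 b=1 d=0 a=1 c=0 e=1 f=0
t2.Δ0 clk=0 b=1 d=0 a=1 c=0 e=1 f=0
t2.Δ1 clk=1 b=1 d=0 a=1 c=0 e=1 f=0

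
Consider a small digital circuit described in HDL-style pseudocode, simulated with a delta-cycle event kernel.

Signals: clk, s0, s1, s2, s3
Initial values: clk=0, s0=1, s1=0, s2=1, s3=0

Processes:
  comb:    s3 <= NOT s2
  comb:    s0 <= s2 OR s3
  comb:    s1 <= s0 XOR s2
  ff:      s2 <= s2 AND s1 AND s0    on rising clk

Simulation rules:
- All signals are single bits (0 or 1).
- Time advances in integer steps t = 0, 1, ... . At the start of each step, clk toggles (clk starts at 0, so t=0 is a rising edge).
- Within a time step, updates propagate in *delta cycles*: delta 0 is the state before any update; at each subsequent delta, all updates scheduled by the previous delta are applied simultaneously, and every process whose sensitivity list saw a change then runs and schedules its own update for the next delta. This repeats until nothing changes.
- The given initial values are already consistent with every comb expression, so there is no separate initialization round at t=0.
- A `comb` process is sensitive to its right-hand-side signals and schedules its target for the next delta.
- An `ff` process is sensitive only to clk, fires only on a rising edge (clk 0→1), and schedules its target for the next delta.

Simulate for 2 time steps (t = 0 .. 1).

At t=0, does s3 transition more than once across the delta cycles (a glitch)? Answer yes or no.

no

t=0 Δ0: s3=0 clk=0 s0=1 s2=1 s1=0
  Δ1: clk:0→1
  Δ2: s2:1→0
  Δ3: s3:0→1, s0:1→0, s1:0→1
  Δ4: s0:0→1, s1:1→0
  Δ5: s1:0→1
  (5Δ to stable)
t=1 Δ0: s3=1 clk=1 s0=1 s2=0 s1=1
  Δ1: clk:1→0
  (1Δ to stable)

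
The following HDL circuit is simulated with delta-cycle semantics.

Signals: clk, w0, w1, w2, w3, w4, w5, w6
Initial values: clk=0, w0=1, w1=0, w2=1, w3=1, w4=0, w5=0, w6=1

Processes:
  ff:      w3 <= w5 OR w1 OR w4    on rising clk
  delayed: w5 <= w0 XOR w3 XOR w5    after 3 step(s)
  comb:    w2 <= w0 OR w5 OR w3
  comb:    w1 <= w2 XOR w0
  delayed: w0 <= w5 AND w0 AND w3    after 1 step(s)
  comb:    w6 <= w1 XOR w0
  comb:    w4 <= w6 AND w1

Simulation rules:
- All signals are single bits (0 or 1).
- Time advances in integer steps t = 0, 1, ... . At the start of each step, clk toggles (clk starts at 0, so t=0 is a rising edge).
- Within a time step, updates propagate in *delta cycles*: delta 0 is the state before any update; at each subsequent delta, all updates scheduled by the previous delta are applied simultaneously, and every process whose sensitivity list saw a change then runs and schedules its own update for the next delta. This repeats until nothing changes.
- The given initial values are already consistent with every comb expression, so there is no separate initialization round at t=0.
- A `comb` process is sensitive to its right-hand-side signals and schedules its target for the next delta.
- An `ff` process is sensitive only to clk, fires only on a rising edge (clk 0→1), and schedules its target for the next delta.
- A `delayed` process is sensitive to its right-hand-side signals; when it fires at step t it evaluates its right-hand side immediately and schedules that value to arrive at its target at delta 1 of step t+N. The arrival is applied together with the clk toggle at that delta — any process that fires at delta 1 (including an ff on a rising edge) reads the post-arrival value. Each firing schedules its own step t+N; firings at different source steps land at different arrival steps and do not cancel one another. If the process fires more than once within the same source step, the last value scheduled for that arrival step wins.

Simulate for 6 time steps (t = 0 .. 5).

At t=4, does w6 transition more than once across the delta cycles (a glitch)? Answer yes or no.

[bits: clk,w5,w2,w6,w0,w3,w1,w4]
t=0: Δ0=00111100 Δ1=10111100 Δ2=10111000 | 2Δ
t=1: Δ0=10111000 Δ1=00110000 Δ2=00000010 Δ3=00010000 Δ4=00000000 | 4Δ
t=2: Δ0=00000000 Δ1=10000000 | 1Δ
t=3: Δ0=10000000 Δ1=01000000 Δ2=01100000 Δ3=01100010 Δ4=01110010 Δ5=01110011 | 5Δ
t=4: Δ0=01110011 Δ1=10110011 Δ2=10010111 Δ3=10110101 Δ4=10100110 Δ5=10110110 Δ6=10110111 | 6Δ
t=5: Δ0=10110111 Δ1=00110111 | 1Δ

yes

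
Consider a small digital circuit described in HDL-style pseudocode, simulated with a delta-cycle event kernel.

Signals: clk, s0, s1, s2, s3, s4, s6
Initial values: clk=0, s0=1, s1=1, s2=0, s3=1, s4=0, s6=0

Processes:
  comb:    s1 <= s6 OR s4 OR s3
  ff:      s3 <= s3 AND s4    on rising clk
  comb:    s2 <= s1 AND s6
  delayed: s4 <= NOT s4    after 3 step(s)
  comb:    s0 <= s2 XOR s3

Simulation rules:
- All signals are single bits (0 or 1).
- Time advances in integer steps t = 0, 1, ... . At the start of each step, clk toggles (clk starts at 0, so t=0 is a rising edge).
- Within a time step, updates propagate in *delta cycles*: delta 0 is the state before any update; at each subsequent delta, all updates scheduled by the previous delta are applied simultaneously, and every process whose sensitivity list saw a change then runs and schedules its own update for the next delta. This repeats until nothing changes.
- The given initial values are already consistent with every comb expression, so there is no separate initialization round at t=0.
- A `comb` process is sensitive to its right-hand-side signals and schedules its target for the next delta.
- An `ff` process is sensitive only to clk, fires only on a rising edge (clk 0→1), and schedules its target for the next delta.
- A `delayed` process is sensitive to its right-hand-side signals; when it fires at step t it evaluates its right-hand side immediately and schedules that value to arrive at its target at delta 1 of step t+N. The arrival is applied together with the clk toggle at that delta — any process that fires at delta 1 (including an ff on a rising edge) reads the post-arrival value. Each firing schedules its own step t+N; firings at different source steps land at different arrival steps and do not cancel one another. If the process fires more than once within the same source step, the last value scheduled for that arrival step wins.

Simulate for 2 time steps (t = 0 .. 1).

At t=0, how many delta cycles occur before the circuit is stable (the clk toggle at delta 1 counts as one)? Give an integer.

3

t0.Δ0 s1=1 s4=0 s6=0 s2=0 s3=1 s0=1 clk=0
t0.Δ1 s1=1 s4=0 s6=0 s2=0 s3=1 s0=1 clk=1
t0.Δ2 s1=1 s4=0 s6=0 s2=0 s3=0 s0=1 clk=1
t0.Δ3 s1=0 s4=0 s6=0 s2=0 s3=0 s0=0 clk=1
t1.Δ0 s1=0 s4=0 s6=0 s2=0 s3=0 s0=0 clk=1
t1.Δ1 s1=0 s4=0 s6=0 s2=0 s3=0 s0=0 clk=0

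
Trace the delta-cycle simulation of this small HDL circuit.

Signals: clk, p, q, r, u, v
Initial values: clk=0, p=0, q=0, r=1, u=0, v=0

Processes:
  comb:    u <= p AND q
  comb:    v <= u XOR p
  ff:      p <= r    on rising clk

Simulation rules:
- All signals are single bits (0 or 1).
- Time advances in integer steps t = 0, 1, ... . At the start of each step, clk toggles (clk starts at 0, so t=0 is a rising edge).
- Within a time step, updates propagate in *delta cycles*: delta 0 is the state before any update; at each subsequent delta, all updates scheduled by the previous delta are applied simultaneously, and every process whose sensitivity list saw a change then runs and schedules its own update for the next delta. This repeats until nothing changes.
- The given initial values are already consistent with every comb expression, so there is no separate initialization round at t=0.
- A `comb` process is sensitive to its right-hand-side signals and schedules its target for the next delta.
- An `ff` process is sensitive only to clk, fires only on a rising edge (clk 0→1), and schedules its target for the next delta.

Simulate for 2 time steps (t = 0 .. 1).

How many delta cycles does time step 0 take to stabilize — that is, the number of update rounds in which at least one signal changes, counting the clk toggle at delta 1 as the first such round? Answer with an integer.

t=0 Δ0: clk=0 q=0 r=1 p=0 u=0 v=0
  Δ1: clk:0→1
  Δ2: p:0→1
  Δ3: v:0→1
  (3Δ to stable)
t=1 Δ0: clk=1 q=0 r=1 p=1 u=0 v=1
  Δ1: clk:1→0
  (1Δ to stable)

3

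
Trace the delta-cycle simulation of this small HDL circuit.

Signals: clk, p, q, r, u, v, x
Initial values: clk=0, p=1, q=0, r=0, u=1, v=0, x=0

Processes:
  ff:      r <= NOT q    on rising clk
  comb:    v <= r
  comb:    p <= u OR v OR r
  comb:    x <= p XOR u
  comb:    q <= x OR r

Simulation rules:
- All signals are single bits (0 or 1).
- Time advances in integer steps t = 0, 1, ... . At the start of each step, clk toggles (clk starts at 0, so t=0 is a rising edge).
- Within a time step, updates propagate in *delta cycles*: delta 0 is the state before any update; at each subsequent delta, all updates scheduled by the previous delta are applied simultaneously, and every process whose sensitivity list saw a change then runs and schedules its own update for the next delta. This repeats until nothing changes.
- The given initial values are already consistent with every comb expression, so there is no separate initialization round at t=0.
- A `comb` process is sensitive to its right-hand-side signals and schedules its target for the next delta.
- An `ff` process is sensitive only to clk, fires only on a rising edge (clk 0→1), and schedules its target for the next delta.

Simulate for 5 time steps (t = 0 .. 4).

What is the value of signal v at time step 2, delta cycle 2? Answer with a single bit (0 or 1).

t=0 Δ0: p=1 clk=0 v=0 r=0 q=0 u=1 x=0
  Δ1: clk:0→1
  Δ2: r:0→1
  Δ3: v:0→1, q:0→1
  (3Δ to stable)
t=1 Δ0: p=1 clk=1 v=1 r=1 q=1 u=1 x=0
  Δ1: clk:1→0
  (1Δ to stable)
t=2 Δ0: p=1 clk=0 v=1 r=1 q=1 u=1 x=0
  Δ1: clk:0→1
  Δ2: r:1→0
  Δ3: v:1→0, q:1→0
  (3Δ to stable)
t=3 Δ0: p=1 clk=1 v=0 r=0 q=0 u=1 x=0
  Δ1: clk:1→0
  (1Δ to stable)
t=4 Δ0: p=1 clk=0 v=0 r=0 q=0 u=1 x=0
  Δ1: clk:0→1
  Δ2: r:0→1
  Δ3: v:0→1, q:0→1
  (3Δ to stable)

1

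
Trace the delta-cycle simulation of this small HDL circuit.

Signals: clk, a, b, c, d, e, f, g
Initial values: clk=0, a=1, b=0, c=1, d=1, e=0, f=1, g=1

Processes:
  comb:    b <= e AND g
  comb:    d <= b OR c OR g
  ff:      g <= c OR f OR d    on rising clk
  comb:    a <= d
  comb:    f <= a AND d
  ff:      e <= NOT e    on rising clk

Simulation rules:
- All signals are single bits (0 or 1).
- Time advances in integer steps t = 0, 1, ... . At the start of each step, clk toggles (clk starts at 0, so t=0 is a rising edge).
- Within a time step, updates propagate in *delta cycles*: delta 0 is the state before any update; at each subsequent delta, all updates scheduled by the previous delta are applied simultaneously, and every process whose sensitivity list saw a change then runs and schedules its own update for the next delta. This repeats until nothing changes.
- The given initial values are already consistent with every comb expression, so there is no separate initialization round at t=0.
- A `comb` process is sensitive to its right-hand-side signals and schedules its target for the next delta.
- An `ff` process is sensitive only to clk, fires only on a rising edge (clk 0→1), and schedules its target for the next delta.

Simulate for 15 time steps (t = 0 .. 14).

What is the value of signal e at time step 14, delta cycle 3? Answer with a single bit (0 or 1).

t0.Δ0 clk=0 b=0 d=1 e=0 c=1 a=1 g=1 f=1
t0.Δ1 clk=1 b=0 d=1 e=0 c=1 a=1 g=1 f=1
t0.Δ2 clk=1 b=0 d=1 e=1 c=1 a=1 g=1 f=1
t0.Δ3 clk=1 b=1 d=1 e=1 c=1 a=1 g=1 f=1
t1.Δ0 clk=1 b=1 d=1 e=1 c=1 a=1 g=1 f=1
t1.Δ1 clk=0 b=1 d=1 e=1 c=1 a=1 g=1 f=1
t2.Δ0 clk=0 b=1 d=1 e=1 c=1 a=1 g=1 f=1
t2.Δ1 clk=1 b=1 d=1 e=1 c=1 a=1 g=1 f=1
t2.Δ2 clk=1 b=1 d=1 e=0 c=1 a=1 g=1 f=1
t2.Δ3 clk=1 b=0 d=1 e=0 c=1 a=1 g=1 f=1
t3.Δ0 clk=1 b=0 d=1 e=0 c=1 a=1 g=1 f=1
t3.Δ1 clk=0 b=0 d=1 e=0 c=1 a=1 g=1 f=1
t4.Δ0 clk=0 b=0 d=1 e=0 c=1 a=1 g=1 f=1
t4.Δ1 clk=1 b=0 d=1 e=0 c=1 a=1 g=1 f=1
t4.Δ2 clk=1 b=0 d=1 e=1 c=1 a=1 g=1 f=1
t4.Δ3 clk=1 b=1 d=1 e=1 c=1 a=1 g=1 f=1
t5.Δ0 clk=1 b=1 d=1 e=1 c=1 a=1 g=1 f=1
t5.Δ1 clk=0 b=1 d=1 e=1 c=1 a=1 g=1 f=1
t6.Δ0 clk=0 b=1 d=1 e=1 c=1 a=1 g=1 f=1
t6.Δ1 clk=1 b=1 d=1 e=1 c=1 a=1 g=1 f=1
t6.Δ2 clk=1 b=1 d=1 e=0 c=1 a=1 g=1 f=1
t6.Δ3 clk=1 b=0 d=1 e=0 c=1 a=1 g=1 f=1
t7.Δ0 clk=1 b=0 d=1 e=0 c=1 a=1 g=1 f=1
t7.Δ1 clk=0 b=0 d=1 e=0 c=1 a=1 g=1 f=1
t8.Δ0 clk=0 b=0 d=1 e=0 c=1 a=1 g=1 f=1
t8.Δ1 clk=1 b=0 d=1 e=0 c=1 a=1 g=1 f=1
t8.Δ2 clk=1 b=0 d=1 e=1 c=1 a=1 g=1 f=1
t8.Δ3 clk=1 b=1 d=1 e=1 c=1 a=1 g=1 f=1
t9.Δ0 clk=1 b=1 d=1 e=1 c=1 a=1 g=1 f=1
t9.Δ1 clk=0 b=1 d=1 e=1 c=1 a=1 g=1 f=1
t10.Δ0 clk=0 b=1 d=1 e=1 c=1 a=1 g=1 f=1
t10.Δ1 clk=1 b=1 d=1 e=1 c=1 a=1 g=1 f=1
t10.Δ2 clk=1 b=1 d=1 e=0 c=1 a=1 g=1 f=1
t10.Δ3 clk=1 b=0 d=1 e=0 c=1 a=1 g=1 f=1
t11.Δ0 clk=1 b=0 d=1 e=0 c=1 a=1 g=1 f=1
t11.Δ1 clk=0 b=0 d=1 e=0 c=1 a=1 g=1 f=1
t12.Δ0 clk=0 b=0 d=1 e=0 c=1 a=1 g=1 f=1
t12.Δ1 clk=1 b=0 d=1 e=0 c=1 a=1 g=1 f=1
t12.Δ2 clk=1 b=0 d=1 e=1 c=1 a=1 g=1 f=1
t12.Δ3 clk=1 b=1 d=1 e=1 c=1 a=1 g=1 f=1
t13.Δ0 clk=1 b=1 d=1 e=1 c=1 a=1 g=1 f=1
t13.Δ1 clk=0 b=1 d=1 e=1 c=1 a=1 g=1 f=1
t14.Δ0 clk=0 b=1 d=1 e=1 c=1 a=1 g=1 f=1
t14.Δ1 clk=1 b=1 d=1 e=1 c=1 a=1 g=1 f=1
t14.Δ2 clk=1 b=1 d=1 e=0 c=1 a=1 g=1 f=1
t14.Δ3 clk=1 b=0 d=1 e=0 c=1 a=1 g=1 f=1

0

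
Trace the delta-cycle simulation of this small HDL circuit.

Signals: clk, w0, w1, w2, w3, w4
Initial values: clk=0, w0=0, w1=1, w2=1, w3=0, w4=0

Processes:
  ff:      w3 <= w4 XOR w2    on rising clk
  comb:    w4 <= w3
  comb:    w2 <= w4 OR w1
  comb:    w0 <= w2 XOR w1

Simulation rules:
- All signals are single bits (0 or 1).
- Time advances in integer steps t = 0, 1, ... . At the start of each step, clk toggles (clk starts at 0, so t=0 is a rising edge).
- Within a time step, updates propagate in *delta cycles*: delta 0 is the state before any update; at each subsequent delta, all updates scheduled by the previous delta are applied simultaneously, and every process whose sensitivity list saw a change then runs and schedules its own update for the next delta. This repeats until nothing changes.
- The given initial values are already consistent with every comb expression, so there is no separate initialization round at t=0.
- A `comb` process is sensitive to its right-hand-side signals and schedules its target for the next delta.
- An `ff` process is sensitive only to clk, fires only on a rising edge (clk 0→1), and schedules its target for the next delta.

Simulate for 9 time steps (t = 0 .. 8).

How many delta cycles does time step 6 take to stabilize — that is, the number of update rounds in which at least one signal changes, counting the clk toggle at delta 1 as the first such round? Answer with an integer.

t=0 Δ0: w0=0 w4=0 w1=1 w2=1 clk=0 w3=0
  Δ1: clk:0→1
  Δ2: w3:0→1
  Δ3: w4:0→1
  (3Δ to stable)
t=1 Δ0: w0=0 w4=1 w1=1 w2=1 clk=1 w3=1
  Δ1: clk:1→0
  (1Δ to stable)
t=2 Δ0: w0=0 w4=1 w1=1 w2=1 clk=0 w3=1
  Δ1: clk:0→1
  Δ2: w3:1→0
  Δ3: w4:1→0
  (3Δ to stable)
t=3 Δ0: w0=0 w4=0 w1=1 w2=1 clk=1 w3=0
  Δ1: clk:1→0
  (1Δ to stable)
t=4 Δ0: w0=0 w4=0 w1=1 w2=1 clk=0 w3=0
  Δ1: clk:0→1
  Δ2: w3:0→1
  Δ3: w4:0→1
  (3Δ to stable)
t=5 Δ0: w0=0 w4=1 w1=1 w2=1 clk=1 w3=1
  Δ1: clk:1→0
  (1Δ to stable)
t=6 Δ0: w0=0 w4=1 w1=1 w2=1 clk=0 w3=1
  Δ1: clk:0→1
  Δ2: w3:1→0
  Δ3: w4:1→0
  (3Δ to stable)
t=7 Δ0: w0=0 w4=0 w1=1 w2=1 clk=1 w3=0
  Δ1: clk:1→0
  (1Δ to stable)
t=8 Δ0: w0=0 w4=0 w1=1 w2=1 clk=0 w3=0
  Δ1: clk:0→1
  Δ2: w3:0→1
  Δ3: w4:0→1
  (3Δ to stable)

3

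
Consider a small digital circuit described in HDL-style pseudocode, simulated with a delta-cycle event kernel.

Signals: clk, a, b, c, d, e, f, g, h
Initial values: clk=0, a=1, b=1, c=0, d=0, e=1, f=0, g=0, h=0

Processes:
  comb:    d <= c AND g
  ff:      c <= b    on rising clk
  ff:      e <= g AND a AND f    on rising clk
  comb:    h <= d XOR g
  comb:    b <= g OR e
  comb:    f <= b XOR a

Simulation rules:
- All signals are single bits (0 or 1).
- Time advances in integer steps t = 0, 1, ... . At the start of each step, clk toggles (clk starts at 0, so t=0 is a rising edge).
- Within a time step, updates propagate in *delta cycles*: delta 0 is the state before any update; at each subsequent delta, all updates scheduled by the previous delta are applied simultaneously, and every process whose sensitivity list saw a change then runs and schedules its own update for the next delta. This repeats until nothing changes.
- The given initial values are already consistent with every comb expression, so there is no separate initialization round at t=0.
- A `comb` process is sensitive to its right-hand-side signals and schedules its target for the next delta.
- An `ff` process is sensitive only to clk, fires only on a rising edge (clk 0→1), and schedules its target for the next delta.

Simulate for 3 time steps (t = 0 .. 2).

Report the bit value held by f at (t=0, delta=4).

1

t0.Δ0 clk=0 g=0 d=0 b=1 c=0 f=0 h=0 e=1 a=1
t0.Δ1 clk=1 g=0 d=0 b=1 c=0 f=0 h=0 e=1 a=1
t0.Δ2 clk=1 g=0 d=0 b=1 c=1 f=0 h=0 e=0 a=1
t0.Δ3 clk=1 g=0 d=0 b=0 c=1 f=0 h=0 e=0 a=1
t0.Δ4 clk=1 g=0 d=0 b=0 c=1 f=1 h=0 e=0 a=1
t1.Δ0 clk=1 g=0 d=0 b=0 c=1 f=1 h=0 e=0 a=1
t1.Δ1 clk=0 g=0 d=0 b=0 c=1 f=1 h=0 e=0 a=1
t2.Δ0 clk=0 g=0 d=0 b=0 c=1 f=1 h=0 e=0 a=1
t2.Δ1 clk=1 g=0 d=0 b=0 c=1 f=1 h=0 e=0 a=1
t2.Δ2 clk=1 g=0 d=0 b=0 c=0 f=1 h=0 e=0 a=1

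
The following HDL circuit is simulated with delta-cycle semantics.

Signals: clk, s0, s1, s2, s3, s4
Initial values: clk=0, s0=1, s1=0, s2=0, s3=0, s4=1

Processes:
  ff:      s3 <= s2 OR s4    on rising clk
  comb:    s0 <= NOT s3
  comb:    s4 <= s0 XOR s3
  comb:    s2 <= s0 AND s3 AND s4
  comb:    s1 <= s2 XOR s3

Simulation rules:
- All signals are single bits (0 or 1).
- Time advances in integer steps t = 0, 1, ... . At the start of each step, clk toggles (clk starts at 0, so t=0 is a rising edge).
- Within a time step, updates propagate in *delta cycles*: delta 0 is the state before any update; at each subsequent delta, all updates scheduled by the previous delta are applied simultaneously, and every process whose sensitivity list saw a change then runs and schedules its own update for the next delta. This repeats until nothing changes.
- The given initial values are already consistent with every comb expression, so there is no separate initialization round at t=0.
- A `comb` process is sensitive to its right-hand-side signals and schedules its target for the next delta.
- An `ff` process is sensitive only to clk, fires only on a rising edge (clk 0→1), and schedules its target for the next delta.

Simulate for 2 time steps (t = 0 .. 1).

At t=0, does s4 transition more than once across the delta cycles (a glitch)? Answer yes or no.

yes

t0.Δ0 s1=0 s0=1 clk=0 s4=1 s2=0 s3=0
t0.Δ1 s1=0 s0=1 clk=1 s4=1 s2=0 s3=0
t0.Δ2 s1=0 s0=1 clk=1 s4=1 s2=0 s3=1
t0.Δ3 s1=1 s0=0 clk=1 s4=0 s2=1 s3=1
t0.Δ4 s1=0 s0=0 clk=1 s4=1 s2=0 s3=1
t0.Δ5 s1=1 s0=0 clk=1 s4=1 s2=0 s3=1
t1.Δ0 s1=1 s0=0 clk=1 s4=1 s2=0 s3=1
t1.Δ1 s1=1 s0=0 clk=0 s4=1 s2=0 s3=1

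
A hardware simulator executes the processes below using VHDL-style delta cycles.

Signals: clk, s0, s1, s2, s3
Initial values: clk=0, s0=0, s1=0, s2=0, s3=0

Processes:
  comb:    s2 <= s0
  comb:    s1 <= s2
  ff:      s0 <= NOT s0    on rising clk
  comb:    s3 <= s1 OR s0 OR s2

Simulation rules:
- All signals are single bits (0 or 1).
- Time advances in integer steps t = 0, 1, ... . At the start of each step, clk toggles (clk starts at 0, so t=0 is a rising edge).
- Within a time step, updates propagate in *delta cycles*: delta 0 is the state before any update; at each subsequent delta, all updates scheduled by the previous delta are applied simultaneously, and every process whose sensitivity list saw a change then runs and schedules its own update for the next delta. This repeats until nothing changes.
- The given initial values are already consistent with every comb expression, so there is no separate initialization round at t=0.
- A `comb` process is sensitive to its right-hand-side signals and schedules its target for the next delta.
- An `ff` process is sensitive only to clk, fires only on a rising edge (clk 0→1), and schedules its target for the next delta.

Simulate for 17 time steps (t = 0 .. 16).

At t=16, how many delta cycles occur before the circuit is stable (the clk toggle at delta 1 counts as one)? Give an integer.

[bits: s3,s0,s1,clk,s2]
t=0: Δ0=00000 Δ1=00010 Δ2=01010 Δ3=11011 Δ4=11111 | 4Δ
t=1: Δ0=11111 Δ1=11101 | 1Δ
t=2: Δ0=11101 Δ1=11111 Δ2=10111 Δ3=10110 Δ4=10010 Δ5=00010 | 5Δ
t=3: Δ0=00010 Δ1=00000 | 1Δ
t=4: Δ0=00000 Δ1=00010 Δ2=01010 Δ3=11011 Δ4=11111 | 4Δ
t=5: Δ0=11111 Δ1=11101 | 1Δ
t=6: Δ0=11101 Δ1=11111 Δ2=10111 Δ3=10110 Δ4=10010 Δ5=00010 | 5Δ
t=7: Δ0=00010 Δ1=00000 | 1Δ
t=8: Δ0=00000 Δ1=00010 Δ2=01010 Δ3=11011 Δ4=11111 | 4Δ
t=9: Δ0=11111 Δ1=11101 | 1Δ
t=10: Δ0=11101 Δ1=11111 Δ2=10111 Δ3=10110 Δ4=10010 Δ5=00010 | 5Δ
t=11: Δ0=00010 Δ1=00000 | 1Δ
t=12: Δ0=00000 Δ1=00010 Δ2=01010 Δ3=11011 Δ4=11111 | 4Δ
t=13: Δ0=11111 Δ1=11101 | 1Δ
t=14: Δ0=11101 Δ1=11111 Δ2=10111 Δ3=10110 Δ4=10010 Δ5=00010 | 5Δ
t=15: Δ0=00010 Δ1=00000 | 1Δ
t=16: Δ0=00000 Δ1=00010 Δ2=01010 Δ3=11011 Δ4=11111 | 4Δ

4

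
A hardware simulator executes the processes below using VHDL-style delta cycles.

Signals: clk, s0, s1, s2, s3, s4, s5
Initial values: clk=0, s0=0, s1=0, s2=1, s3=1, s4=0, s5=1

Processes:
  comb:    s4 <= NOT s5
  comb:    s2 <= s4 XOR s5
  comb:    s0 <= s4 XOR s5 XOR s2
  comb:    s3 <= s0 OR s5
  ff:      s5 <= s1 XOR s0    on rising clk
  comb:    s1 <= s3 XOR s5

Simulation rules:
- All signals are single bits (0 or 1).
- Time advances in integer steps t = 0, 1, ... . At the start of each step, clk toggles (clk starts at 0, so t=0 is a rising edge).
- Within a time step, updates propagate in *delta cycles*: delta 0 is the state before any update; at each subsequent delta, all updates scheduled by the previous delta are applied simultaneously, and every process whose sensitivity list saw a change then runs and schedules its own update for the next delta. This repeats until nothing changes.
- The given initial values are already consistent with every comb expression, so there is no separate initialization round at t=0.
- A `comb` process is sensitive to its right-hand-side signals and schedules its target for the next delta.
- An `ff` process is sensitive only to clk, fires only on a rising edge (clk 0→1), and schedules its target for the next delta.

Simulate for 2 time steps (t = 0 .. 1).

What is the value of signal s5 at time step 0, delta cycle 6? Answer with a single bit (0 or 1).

t=0 Δ0: s5=1 s4=0 s3=1 clk=0 s2=1 s1=0 s0=0
  Δ1: clk:0→1
  Δ2: s5:1→0
  Δ3: s4:0→1, s3:1→0, s2:1→0, s1:0→1, s0:0→1
  Δ4: s3:0→1, s2:0→1, s1:1→0
  Δ5: s1:0→1, s0:1→0
  Δ6: s3:1→0
  Δ7: s1:1→0
  (7Δ to stable)
t=1 Δ0: s5=0 s4=1 s3=0 clk=1 s2=1 s1=0 s0=0
  Δ1: clk:1→0
  (1Δ to stable)

0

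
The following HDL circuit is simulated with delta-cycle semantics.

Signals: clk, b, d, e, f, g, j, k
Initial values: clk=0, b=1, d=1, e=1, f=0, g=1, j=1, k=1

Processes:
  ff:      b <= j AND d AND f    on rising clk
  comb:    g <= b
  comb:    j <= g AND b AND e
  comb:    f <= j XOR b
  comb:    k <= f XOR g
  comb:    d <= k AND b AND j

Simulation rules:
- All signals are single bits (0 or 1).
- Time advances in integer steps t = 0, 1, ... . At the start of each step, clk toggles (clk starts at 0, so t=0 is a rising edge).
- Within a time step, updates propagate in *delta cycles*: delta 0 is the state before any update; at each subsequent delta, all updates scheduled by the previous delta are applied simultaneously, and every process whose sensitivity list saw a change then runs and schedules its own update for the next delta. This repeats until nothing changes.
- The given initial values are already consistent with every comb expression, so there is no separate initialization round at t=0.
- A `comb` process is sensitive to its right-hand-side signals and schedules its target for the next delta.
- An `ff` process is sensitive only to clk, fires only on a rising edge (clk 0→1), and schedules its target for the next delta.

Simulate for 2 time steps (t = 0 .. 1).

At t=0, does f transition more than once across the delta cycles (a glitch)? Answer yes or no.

yes

[bits: k,b,j,clk,e,f,d,g]
t=0: Δ0=11101011 Δ1=11111011 Δ2=10111011 Δ3=10011100 Δ4=10011000 Δ5=00011000 | 5Δ
t=1: Δ0=00011000 Δ1=00001000 | 1Δ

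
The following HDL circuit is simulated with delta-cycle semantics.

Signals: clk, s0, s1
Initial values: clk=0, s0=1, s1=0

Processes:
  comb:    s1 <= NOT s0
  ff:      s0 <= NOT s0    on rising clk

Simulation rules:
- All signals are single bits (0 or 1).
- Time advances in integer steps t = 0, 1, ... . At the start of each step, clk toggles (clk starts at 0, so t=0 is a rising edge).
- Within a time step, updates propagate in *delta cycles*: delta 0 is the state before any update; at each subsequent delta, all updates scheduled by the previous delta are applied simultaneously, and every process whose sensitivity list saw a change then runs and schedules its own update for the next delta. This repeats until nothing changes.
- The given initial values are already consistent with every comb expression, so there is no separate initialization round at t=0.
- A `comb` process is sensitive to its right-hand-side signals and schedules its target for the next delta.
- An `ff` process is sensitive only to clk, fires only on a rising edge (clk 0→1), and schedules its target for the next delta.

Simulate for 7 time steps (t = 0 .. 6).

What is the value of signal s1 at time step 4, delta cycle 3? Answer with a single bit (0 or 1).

1

[bits: clk,s0,s1]
t=0: Δ0=010 Δ1=110 Δ2=100 Δ3=101 | 3Δ
t=1: Δ0=101 Δ1=001 | 1Δ
t=2: Δ0=001 Δ1=101 Δ2=111 Δ3=110 | 3Δ
t=3: Δ0=110 Δ1=010 | 1Δ
t=4: Δ0=010 Δ1=110 Δ2=100 Δ3=101 | 3Δ
t=5: Δ0=101 Δ1=001 | 1Δ
t=6: Δ0=001 Δ1=101 Δ2=111 Δ3=110 | 3Δ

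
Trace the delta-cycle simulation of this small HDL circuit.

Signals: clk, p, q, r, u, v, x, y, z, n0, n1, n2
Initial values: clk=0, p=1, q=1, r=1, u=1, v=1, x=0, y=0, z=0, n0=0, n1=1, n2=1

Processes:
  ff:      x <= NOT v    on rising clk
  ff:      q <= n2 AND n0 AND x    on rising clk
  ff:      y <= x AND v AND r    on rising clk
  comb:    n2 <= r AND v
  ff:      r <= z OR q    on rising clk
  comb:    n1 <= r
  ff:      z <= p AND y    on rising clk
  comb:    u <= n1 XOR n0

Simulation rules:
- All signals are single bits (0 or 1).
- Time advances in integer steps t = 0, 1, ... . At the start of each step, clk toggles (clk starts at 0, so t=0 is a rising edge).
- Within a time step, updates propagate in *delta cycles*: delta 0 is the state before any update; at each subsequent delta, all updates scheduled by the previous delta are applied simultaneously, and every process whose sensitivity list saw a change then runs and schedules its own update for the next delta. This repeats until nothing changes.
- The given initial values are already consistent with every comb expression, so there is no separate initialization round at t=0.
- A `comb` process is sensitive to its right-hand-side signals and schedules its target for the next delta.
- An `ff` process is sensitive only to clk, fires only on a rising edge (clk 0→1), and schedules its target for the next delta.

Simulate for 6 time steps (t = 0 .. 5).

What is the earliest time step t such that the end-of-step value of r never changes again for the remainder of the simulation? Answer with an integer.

[bits: z,p,n1,y,clk,q,n0,x,v,u,n2,r]
t=0: Δ0=011001001111 Δ1=011011001111 Δ2=011010001111 | 2Δ
t=1: Δ0=011010001111 Δ1=011000001111 | 1Δ
t=2: Δ0=011000001111 Δ1=011010001111 Δ2=011010001110 Δ3=010010001100 Δ4=010010001000 | 4Δ
t=3: Δ0=010010001000 Δ1=010000001000 | 1Δ
t=4: Δ0=010000001000 Δ1=010010001000 | 1Δ
t=5: Δ0=010010001000 Δ1=010000001000 | 1Δ

2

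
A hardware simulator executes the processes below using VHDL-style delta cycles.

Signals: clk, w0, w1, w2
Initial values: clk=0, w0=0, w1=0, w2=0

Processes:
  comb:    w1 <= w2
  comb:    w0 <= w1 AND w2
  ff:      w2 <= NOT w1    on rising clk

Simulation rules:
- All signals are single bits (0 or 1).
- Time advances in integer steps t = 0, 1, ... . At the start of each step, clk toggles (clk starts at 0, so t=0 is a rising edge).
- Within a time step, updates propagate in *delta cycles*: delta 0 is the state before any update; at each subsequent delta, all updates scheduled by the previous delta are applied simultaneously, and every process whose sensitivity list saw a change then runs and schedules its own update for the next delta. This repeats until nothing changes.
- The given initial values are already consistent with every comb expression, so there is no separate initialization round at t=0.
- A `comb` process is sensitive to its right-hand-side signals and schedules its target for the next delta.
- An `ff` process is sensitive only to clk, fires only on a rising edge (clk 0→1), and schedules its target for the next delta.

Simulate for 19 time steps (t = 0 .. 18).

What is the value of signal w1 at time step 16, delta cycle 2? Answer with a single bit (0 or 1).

t=0 Δ0: w1=0 w2=0 w0=0 clk=0
  Δ1: clk:0→1
  Δ2: w2:0→1
  Δ3: w1:0→1
  Δ4: w0:0→1
  (4Δ to stable)
t=1 Δ0: w1=1 w2=1 w0=1 clk=1
  Δ1: clk:1→0
  (1Δ to stable)
t=2 Δ0: w1=1 w2=1 w0=1 clk=0
  Δ1: clk:0→1
  Δ2: w2:1→0
  Δ3: w1:1→0, w0:1→0
  (3Δ to stable)
t=3 Δ0: w1=0 w2=0 w0=0 clk=1
  Δ1: clk:1→0
  (1Δ to stable)
t=4 Δ0: w1=0 w2=0 w0=0 clk=0
  Δ1: clk:0→1
  Δ2: w2:0→1
  Δ3: w1:0→1
  Δ4: w0:0→1
  (4Δ to stable)
t=5 Δ0: w1=1 w2=1 w0=1 clk=1
  Δ1: clk:1→0
  (1Δ to stable)
t=6 Δ0: w1=1 w2=1 w0=1 clk=0
  Δ1: clk:0→1
  Δ2: w2:1→0
  Δ3: w1:1→0, w0:1→0
  (3Δ to stable)
t=7 Δ0: w1=0 w2=0 w0=0 clk=1
  Δ1: clk:1→0
  (1Δ to stable)
t=8 Δ0: w1=0 w2=0 w0=0 clk=0
  Δ1: clk:0→1
  Δ2: w2:0→1
  Δ3: w1:0→1
  Δ4: w0:0→1
  (4Δ to stable)
t=9 Δ0: w1=1 w2=1 w0=1 clk=1
  Δ1: clk:1→0
  (1Δ to stable)
t=10 Δ0: w1=1 w2=1 w0=1 clk=0
  Δ1: clk:0→1
  Δ2: w2:1→0
  Δ3: w1:1→0, w0:1→0
  (3Δ to stable)
t=11 Δ0: w1=0 w2=0 w0=0 clk=1
  Δ1: clk:1→0
  (1Δ to stable)
t=12 Δ0: w1=0 w2=0 w0=0 clk=0
  Δ1: clk:0→1
  Δ2: w2:0→1
  Δ3: w1:0→1
  Δ4: w0:0→1
  (4Δ to stable)
t=13 Δ0: w1=1 w2=1 w0=1 clk=1
  Δ1: clk:1→0
  (1Δ to stable)
t=14 Δ0: w1=1 w2=1 w0=1 clk=0
  Δ1: clk:0→1
  Δ2: w2:1→0
  Δ3: w1:1→0, w0:1→0
  (3Δ to stable)
t=15 Δ0: w1=0 w2=0 w0=0 clk=1
  Δ1: clk:1→0
  (1Δ to stable)
t=16 Δ0: w1=0 w2=0 w0=0 clk=0
  Δ1: clk:0→1
  Δ2: w2:0→1
  Δ3: w1:0→1
  Δ4: w0:0→1
  (4Δ to stable)
t=17 Δ0: w1=1 w2=1 w0=1 clk=1
  Δ1: clk:1→0
  (1Δ to stable)
t=18 Δ0: w1=1 w2=1 w0=1 clk=0
  Δ1: clk:0→1
  Δ2: w2:1→0
  Δ3: w1:1→0, w0:1→0
  (3Δ to stable)

0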